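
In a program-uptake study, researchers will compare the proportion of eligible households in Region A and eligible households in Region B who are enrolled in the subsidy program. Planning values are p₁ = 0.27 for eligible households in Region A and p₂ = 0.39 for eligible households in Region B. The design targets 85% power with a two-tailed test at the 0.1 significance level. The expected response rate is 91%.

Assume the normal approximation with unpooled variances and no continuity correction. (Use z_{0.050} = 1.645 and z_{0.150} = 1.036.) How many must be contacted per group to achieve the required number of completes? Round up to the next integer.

n = 239 per group

n = (z_{α/2} + z_β)² · [p₁(1−p₁) + p₂(1−p₂)] / (p₁ − p₂)²
  = (1.645 + 1.036)² · (0.27·0.73 + 0.39·0.61) / (-0.12)²
  = (2.681)² · (0.1971 + 0.2379) / 0.0144
  = 7.1878 · 0.4350 / 0.0144
  = 217.13
Adjust for 91% response: 217.13 / 0.91 = 238.60.
Round up → n = 239 per group.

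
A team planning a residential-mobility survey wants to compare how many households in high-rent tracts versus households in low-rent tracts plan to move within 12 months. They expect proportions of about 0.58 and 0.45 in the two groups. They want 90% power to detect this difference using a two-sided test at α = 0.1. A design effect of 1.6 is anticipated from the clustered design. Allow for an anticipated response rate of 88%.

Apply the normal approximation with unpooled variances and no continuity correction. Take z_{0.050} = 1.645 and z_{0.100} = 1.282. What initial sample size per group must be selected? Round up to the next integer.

n = 453 per group

n = (z_{α/2} + z_β)² · [p₁(1−p₁) + p₂(1−p₂)] / (p₁ − p₂)²
  = (1.645 + 1.282)² · (0.58·0.42 + 0.45·0.55) / (0.13)²
  = (2.927)² · (0.2436 + 0.2475) / 0.0169
  = 8.5673 · 0.4911 / 0.0169
  = 248.96
Design effect: 1.6 × 248.96 = 398.34.
Adjust for 88% response: 398.34 / 0.88 = 452.65.
Round up → n = 453 per group.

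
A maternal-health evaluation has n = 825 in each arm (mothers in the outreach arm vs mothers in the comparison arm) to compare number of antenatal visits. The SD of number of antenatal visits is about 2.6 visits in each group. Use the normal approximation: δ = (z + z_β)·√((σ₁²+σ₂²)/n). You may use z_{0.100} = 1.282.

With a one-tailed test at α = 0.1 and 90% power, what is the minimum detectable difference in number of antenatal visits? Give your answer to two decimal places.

δ = (z_α + z_β) · √((σ₁²+σ₂²)/n)
  = (1.282 + 1.282) · √(13.52/825)
  = 2.564 · √0.01639
  = 2.564 · 0.1280
  = 0.3282

Minimum detectable difference ≈ 0.33 visits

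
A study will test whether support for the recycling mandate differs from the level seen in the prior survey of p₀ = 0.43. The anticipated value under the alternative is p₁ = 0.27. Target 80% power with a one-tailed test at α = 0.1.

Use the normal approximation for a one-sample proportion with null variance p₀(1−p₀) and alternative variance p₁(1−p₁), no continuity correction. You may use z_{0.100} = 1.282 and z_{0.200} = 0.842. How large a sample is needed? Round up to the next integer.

n = [z_α·√(p₀q₀) + z_β·√(p₁q₁)]² / (p₁ − p₀)²
  = [1.282·√(0.43·0.57) + 0.842·√(0.27·0.73)]² / (-0.16)²
  = [1.282·0.4951 + 0.842·0.4440]² / 0.0256
  = [1.0085]² / 0.0256
  = 39.73
Round up → n = 40.

n = 40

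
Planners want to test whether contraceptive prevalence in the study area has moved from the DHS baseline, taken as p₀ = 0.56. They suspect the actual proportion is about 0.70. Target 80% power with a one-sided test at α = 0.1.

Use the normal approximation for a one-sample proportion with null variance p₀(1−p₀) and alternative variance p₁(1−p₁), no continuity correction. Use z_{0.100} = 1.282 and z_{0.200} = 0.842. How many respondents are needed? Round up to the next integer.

n = [z_α·√(p₀q₀) + z_β·√(p₁q₁)]² / (p₁ − p₀)²
  = [1.282·√(0.56·0.44) + 0.842·√(0.70·0.30)]² / (0.14)²
  = [1.282·0.4964 + 0.842·0.4583]² / 0.0196
  = [1.0222]² / 0.0196
  = 53.31
Round up → n = 54.

n = 54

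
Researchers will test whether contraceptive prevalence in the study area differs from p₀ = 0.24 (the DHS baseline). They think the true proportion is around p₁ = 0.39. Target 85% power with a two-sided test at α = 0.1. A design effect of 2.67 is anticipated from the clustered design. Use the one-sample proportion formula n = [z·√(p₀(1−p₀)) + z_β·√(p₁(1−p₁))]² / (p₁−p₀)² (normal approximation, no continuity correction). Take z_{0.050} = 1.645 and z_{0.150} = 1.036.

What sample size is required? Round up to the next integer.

n = [z_{α/2}·√(p₀q₀) + z_β·√(p₁q₁)]² / (p₁ − p₀)²
  = [1.645·√(0.24·0.76) + 1.036·√(0.39·0.61)]² / (0.15)²
  = [1.645·0.4271 + 1.036·0.4877]² / 0.0225
  = [1.2079]² / 0.0225
  = 64.84
Design effect: 2.67 × 64.84 = 173.13.
Round up → n = 174.

n = 174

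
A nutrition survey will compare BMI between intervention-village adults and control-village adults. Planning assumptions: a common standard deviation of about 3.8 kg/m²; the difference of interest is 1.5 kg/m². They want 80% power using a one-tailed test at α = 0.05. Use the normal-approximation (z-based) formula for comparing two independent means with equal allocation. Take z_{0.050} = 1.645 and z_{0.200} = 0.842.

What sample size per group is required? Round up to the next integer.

n = (z_α + z_β)² · (σ₁² + σ₂²) / δ²
  = (1.645 + 0.842)² · (2·3.8² = 28.88) / 1.5²
  = 6.1852 · 28.88 / 2.25
  = 79.39
Round up → n = 80 per group.

n = 80 per group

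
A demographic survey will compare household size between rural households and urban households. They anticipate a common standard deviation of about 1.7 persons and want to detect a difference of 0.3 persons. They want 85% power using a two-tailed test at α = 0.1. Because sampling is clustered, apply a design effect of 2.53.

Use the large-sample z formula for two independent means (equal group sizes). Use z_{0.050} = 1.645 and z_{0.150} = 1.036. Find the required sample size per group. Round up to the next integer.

n = 1168 per group

n = (z_{α/2} + z_β)² · (σ₁² + σ₂²) / δ²
  = (1.645 + 1.036)² · (2·1.7² = 5.78) / 0.3²
  = 7.1878 · 5.78 / 0.09
  = 461.61
Design effect: 2.53 × 461.61 = 1167.88.
Round up → n = 1168 per group.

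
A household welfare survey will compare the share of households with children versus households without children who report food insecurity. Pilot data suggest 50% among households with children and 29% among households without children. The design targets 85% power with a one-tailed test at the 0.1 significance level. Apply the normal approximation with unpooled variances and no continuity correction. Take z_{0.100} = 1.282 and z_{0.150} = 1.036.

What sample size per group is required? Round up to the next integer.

n = 56 per group

n = (z_α + z_β)² · [p₁(1−p₁) + p₂(1−p₂)] / (p₁ − p₂)²
  = (1.282 + 1.036)² · (0.50·0.50 + 0.29·0.71) / (0.21)²
  = (2.318)² · (0.2500 + 0.2059) / 0.0441
  = 5.3731 · 0.4559 / 0.0441
  = 55.55
Round up → n = 56 per group.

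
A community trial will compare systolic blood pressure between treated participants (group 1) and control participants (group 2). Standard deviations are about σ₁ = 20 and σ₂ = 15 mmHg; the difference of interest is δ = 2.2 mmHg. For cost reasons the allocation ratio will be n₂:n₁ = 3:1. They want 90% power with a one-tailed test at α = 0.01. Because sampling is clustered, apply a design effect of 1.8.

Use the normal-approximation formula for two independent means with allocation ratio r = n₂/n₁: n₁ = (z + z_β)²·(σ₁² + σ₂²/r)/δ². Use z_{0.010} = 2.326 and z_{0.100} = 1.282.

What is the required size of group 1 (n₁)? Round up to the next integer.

n₁ = 2300

n₁ = (z_α + z_β)² · (σ₁² + σ₂²/r) / δ²
   = (2.326 + 1.282)² · (20² + 15²/3) / 2.2²
   = 13.0177 · (400 + 75) / 4.84
   = 13.0177 · 475 / 4.84
   = 1277.56
Design effect: 1.8 × 1277.56 = 2299.61.
Round up → n₁ = 2300; n₂ = r·n₁ = 3 × 2300 = 6900.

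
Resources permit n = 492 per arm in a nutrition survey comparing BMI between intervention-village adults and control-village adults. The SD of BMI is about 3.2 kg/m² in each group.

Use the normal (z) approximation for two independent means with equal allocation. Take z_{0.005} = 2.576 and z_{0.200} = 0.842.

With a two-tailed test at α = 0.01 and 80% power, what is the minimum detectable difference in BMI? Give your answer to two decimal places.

Minimum detectable difference ≈ 0.70 kg/m²

δ = (z_{α/2} + z_β) · √((σ₁²+σ₂²)/n)
  = (2.576 + 0.842) · √(20.48/492)
  = 3.418 · √0.04163
  = 3.418 · 0.2040
  = 0.6974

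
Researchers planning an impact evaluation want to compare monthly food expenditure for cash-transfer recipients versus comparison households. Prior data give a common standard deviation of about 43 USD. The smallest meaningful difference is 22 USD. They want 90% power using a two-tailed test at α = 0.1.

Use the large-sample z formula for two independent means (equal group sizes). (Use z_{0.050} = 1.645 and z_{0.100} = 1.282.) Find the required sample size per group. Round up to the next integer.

n = 66 per group

n = (z_{α/2} + z_β)² · (σ₁² + σ₂²) / δ²
  = (1.645 + 1.282)² · (2·43² = 3698) / 22²
  = 8.5673 · 3698 / 484
  = 65.46
Round up → n = 66 per group.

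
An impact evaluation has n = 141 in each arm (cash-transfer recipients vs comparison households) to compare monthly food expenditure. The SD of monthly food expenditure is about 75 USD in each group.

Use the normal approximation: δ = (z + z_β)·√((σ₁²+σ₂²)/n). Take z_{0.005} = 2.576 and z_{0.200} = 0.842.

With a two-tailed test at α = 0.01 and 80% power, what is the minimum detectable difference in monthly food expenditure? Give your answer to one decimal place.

δ = (z_{α/2} + z_β) · √((σ₁²+σ₂²)/n)
  = (2.576 + 0.842) · √(11250/141)
  = 3.418 · √79.7872
  = 3.418 · 8.9324
  = 30.5308

Minimum detectable difference ≈ 30.5 USD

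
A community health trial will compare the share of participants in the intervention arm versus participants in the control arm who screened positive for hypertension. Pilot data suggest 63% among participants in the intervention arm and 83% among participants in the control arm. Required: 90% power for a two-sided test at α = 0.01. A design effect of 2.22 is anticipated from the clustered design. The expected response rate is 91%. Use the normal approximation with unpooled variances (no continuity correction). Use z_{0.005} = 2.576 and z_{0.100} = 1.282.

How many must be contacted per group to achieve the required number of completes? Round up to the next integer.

n = 340 per group

n = (z_{α/2} + z_β)² · [p₁(1−p₁) + p₂(1−p₂)] / (p₁ − p₂)²
  = (2.576 + 1.282)² · (0.63·0.37 + 0.83·0.17) / (-0.20)²
  = (3.858)² · (0.2331 + 0.1411) / 0.0400
  = 14.8842 · 0.3742 / 0.0400
  = 139.24
Design effect: 2.22 × 139.24 = 309.12.
Adjust for 91% response: 309.12 / 0.91 = 339.69.
Round up → n = 340 per group.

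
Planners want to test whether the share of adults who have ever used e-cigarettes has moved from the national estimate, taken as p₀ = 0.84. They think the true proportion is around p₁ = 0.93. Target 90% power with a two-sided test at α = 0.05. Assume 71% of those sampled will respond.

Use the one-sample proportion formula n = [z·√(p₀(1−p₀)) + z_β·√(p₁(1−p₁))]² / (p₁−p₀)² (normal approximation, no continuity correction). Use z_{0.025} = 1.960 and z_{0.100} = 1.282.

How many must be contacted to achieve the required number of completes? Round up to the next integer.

n = 191

n = [z_{α/2}·√(p₀q₀) + z_β·√(p₁q₁)]² / (p₁ − p₀)²
  = [1.960·√(0.84·0.16) + 1.282·√(0.93·0.07)]² / (0.09)²
  = [1.960·0.3666 + 1.282·0.2551]² / 0.0081
  = [1.0456]² / 0.0081
  = 134.98
Adjust for 71% response: 134.98 / 0.71 = 190.12.
Round up → n = 191.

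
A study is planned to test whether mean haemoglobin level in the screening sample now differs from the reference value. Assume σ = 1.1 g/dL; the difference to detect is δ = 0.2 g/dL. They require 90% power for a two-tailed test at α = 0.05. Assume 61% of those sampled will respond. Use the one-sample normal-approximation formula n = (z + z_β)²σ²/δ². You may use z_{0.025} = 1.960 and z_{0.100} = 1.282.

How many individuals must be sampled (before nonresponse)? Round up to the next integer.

n = 522

n = (z_{α/2} + z_β)² · σ² / δ²
  = (1.960 + 1.282)² · 1.1² / 0.2²
  = 10.5106 · 1.21 / 0.04
  = 317.94
Adjust for 61% response: 317.94 / 0.61 = 521.22.
Round up → n = 522.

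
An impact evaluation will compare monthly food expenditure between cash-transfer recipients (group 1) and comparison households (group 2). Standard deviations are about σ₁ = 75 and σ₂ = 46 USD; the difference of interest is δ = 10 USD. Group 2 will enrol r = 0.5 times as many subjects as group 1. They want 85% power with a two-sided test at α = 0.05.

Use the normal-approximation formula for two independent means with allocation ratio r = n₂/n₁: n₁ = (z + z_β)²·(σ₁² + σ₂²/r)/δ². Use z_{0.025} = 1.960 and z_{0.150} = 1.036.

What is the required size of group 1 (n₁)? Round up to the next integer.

n₁ = 885

n₁ = (z_{α/2} + z_β)² · (σ₁² + σ₂²/r) / δ²
   = (1.960 + 1.036)² · (75² + 46²/0.5) / 10²
   = 8.9760 · (5625 + 4232) / 100
   = 8.9760 · 9857 / 100
   = 884.77
Round up → n₁ = 885; n₂ = r·n₁ = 0.5 × 885 = 443.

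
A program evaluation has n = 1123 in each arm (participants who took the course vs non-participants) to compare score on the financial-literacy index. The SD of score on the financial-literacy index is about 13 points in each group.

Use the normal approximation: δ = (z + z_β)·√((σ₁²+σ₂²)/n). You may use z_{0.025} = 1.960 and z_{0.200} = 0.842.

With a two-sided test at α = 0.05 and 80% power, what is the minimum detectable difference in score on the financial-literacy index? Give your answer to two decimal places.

Minimum detectable difference ≈ 1.54 points

δ = (z_{α/2} + z_β) · √((σ₁²+σ₂²)/n)
  = (1.960 + 0.842) · √(338/1123)
  = 2.802 · √0.30098
  = 2.802 · 0.5486
  = 1.5372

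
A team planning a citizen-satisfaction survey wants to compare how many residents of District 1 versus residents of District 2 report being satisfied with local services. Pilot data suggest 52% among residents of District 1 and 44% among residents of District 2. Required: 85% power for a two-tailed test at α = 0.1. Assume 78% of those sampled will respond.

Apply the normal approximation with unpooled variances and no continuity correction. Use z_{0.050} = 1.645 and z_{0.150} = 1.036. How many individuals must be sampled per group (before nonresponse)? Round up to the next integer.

n = (z_{α/2} + z_β)² · [p₁(1−p₁) + p₂(1−p₂)] / (p₁ − p₂)²
  = (1.645 + 1.036)² · (0.52·0.48 + 0.44·0.56) / (0.08)²
  = (2.681)² · (0.2496 + 0.2464) / 0.0064
  = 7.1878 · 0.4960 / 0.0064
  = 557.05
Adjust for 78% response: 557.05 / 0.78 = 714.17.
Round up → n = 715 per group.

n = 715 per group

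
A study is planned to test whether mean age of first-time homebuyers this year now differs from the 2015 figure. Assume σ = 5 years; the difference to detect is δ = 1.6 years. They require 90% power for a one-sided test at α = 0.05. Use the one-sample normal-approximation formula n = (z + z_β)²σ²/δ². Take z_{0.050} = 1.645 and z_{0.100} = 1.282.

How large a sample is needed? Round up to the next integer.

n = 84

n = (z_α + z_β)² · σ² / δ²
  = (1.645 + 1.282)² · 5² / 1.6²
  = 8.5673 · 25 / 2.56
  = 83.67
Round up → n = 84.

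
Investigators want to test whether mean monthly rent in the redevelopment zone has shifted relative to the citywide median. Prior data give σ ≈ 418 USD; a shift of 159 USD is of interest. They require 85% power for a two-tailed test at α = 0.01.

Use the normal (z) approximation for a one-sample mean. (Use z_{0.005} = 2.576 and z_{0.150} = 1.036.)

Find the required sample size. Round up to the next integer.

n = (z_{α/2} + z_β)² · σ² / δ²
  = (2.576 + 1.036)² · 418² / 159²
  = 13.0465 · 174724 / 25281
  = 90.17
Round up → n = 91.

n = 91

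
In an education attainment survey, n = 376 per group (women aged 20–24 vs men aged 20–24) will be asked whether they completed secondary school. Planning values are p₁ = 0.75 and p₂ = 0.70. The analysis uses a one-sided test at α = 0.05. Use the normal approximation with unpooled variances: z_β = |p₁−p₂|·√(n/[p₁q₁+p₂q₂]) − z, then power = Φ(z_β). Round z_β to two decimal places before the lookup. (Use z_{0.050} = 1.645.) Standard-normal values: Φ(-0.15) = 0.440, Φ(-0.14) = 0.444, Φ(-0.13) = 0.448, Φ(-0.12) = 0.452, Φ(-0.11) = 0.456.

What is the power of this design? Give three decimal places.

Power ≈ 0.456

z_β = |p₁−p₂|·√(n/[p₁q₁+p₂q₂]) − z_α
    = 0.05 · √(376/0.3975) − 1.645
    = 0.05 · 30.7557 − 1.645
    = 1.5378 − 1.645 = -0.1072 → -0.11
Power = Φ(-0.11) = 0.456.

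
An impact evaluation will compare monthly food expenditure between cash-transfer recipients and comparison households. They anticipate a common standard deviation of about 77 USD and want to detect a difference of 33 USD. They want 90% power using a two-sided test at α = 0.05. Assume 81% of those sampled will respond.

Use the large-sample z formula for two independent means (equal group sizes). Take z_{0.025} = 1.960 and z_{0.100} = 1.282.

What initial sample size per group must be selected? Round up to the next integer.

n = 142 per group

n = (z_{α/2} + z_β)² · (σ₁² + σ₂²) / δ²
  = (1.960 + 1.282)² · (2·77² = 11858) / 33²
  = 10.5106 · 11858 / 1089
  = 114.45
Adjust for 81% response: 114.45 / 0.81 = 141.29.
Round up → n = 142 per group.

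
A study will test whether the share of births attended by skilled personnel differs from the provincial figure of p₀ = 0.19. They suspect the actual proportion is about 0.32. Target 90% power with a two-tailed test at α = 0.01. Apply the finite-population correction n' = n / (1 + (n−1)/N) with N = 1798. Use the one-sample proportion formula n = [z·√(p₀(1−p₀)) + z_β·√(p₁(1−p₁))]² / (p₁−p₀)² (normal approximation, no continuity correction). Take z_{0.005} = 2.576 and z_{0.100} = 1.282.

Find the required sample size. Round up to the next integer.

n = [z_{α/2}·√(p₀q₀) + z_β·√(p₁q₁)]² / (p₁ − p₀)²
  = [2.576·√(0.19·0.81) + 1.282·√(0.32·0.68)]² / (0.13)²
  = [2.576·0.3923 + 1.282·0.4665]² / 0.0169
  = [1.6086]² / 0.0169
  = 153.11
Finite-population correction (N = 1798): 153.11 / (1 + (153.11 − 1)/1798) = 141.17.
Round up → n = 142.

n = 142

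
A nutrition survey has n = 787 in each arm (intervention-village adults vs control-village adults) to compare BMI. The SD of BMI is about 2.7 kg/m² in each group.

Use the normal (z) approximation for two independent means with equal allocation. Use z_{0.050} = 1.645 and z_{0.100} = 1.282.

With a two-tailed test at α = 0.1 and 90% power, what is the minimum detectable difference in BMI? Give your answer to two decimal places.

Minimum detectable difference ≈ 0.40 kg/m²

δ = (z_{α/2} + z_β) · √((σ₁²+σ₂²)/n)
  = (1.645 + 1.282) · √(14.58/787)
  = 2.927 · √0.01853
  = 2.927 · 0.1361
  = 0.3984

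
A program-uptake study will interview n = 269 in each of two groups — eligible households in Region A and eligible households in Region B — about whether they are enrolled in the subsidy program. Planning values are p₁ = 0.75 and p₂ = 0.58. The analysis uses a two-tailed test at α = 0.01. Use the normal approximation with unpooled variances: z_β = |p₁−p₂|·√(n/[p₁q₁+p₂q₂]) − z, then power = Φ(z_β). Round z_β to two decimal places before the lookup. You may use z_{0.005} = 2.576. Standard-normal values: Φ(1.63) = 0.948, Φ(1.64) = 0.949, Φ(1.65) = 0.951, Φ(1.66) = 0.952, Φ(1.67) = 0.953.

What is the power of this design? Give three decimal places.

Power ≈ 0.953

z_β = |p₁−p₂|·√(n/[p₁q₁+p₂q₂]) − z_{α/2}
    = 0.17 · √(269/0.4311) − 2.576
    = 0.17 · 24.9797 − 2.576
    = 4.2465 − 2.576 = 1.6705 → 1.67
Power = Φ(1.67) = 0.953.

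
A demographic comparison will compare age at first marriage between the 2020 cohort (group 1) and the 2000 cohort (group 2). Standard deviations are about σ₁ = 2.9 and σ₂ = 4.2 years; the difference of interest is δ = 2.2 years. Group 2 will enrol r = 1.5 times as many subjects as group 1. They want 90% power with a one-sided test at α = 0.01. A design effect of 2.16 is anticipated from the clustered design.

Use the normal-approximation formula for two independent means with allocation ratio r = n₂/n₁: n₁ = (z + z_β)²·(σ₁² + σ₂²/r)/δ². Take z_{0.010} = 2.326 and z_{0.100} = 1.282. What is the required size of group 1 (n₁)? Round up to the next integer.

n₁ = 118

n₁ = (z_α + z_β)² · (σ₁² + σ₂²/r) / δ²
   = (2.326 + 1.282)² · (2.9² + 4.2²/1.5) / 2.2²
   = 13.0177 · (8.41 + 11.76) / 4.84
   = 13.0177 · 20.17 / 4.84
   = 54.25
Design effect: 2.16 × 54.25 = 117.18.
Round up → n₁ = 118; n₂ = r·n₁ = 1.5 × 118 = 177.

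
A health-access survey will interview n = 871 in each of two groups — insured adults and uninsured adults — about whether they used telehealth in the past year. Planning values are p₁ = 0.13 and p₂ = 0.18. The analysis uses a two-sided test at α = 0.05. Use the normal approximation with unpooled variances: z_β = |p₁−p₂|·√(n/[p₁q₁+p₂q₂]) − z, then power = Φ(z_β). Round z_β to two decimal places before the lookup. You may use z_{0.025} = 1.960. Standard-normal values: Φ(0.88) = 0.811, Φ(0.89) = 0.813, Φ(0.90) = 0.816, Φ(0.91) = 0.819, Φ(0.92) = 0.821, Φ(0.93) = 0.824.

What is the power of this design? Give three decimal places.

z_β = |p₁−p₂|·√(n/[p₁q₁+p₂q₂]) − z_{α/2}
    = 0.05 · √(871/0.2607) − 1.960
    = 0.05 · 57.8014 − 1.960
    = 2.8901 − 1.960 = 0.9301 → 0.93
Power = Φ(0.93) = 0.824.

Power ≈ 0.824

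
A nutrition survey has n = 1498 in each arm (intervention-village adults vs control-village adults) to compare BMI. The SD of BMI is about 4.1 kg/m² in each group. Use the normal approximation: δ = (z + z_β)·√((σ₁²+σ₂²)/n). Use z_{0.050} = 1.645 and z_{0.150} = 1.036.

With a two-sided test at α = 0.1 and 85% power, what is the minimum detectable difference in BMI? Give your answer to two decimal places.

δ = (z_{α/2} + z_β) · √((σ₁²+σ₂²)/n)
  = (1.645 + 1.036) · √(33.62/1498)
  = 2.681 · √0.02244
  = 2.681 · 0.1498
  = 0.4016

Minimum detectable difference ≈ 0.40 kg/m²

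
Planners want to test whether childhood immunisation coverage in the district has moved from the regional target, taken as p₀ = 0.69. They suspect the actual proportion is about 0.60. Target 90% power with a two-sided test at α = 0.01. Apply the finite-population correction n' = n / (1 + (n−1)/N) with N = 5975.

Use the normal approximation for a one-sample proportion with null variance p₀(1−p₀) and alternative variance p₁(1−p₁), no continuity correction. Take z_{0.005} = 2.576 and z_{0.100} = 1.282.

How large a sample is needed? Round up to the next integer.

n = 383

n = [z_{α/2}·√(p₀q₀) + z_β·√(p₁q₁)]² / (p₁ − p₀)²
  = [2.576·√(0.69·0.31) + 1.282·√(0.60·0.40)]² / (-0.09)²
  = [2.576·0.4625 + 1.282·0.4899]² / 0.0081
  = [1.8194]² / 0.0081
  = 408.68
Finite-population correction (N = 5975): 408.68 / (1 + (408.68 − 1)/5975) = 382.58.
Round up → n = 383.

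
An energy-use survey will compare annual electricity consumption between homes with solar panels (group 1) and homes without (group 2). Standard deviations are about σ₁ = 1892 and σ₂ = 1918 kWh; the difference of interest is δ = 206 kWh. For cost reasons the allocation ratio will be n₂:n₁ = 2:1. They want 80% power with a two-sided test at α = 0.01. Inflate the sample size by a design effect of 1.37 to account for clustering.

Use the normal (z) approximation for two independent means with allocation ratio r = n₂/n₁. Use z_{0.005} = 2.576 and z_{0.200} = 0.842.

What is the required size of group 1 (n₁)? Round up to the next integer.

n₁ = (z_{α/2} + z_β)² · (σ₁² + σ₂²/r) / δ²
   = (2.576 + 0.842)² · (1892² + 1918²/2) / 206²
   = 11.6827 · (3579664 + 1839362) / 42436
   = 11.6827 · 5419026 / 42436
   = 1491.87
Design effect: 1.37 × 1491.87 = 2043.86.
Round up → n₁ = 2044; n₂ = r·n₁ = 2 × 2044 = 4088.

n₁ = 2044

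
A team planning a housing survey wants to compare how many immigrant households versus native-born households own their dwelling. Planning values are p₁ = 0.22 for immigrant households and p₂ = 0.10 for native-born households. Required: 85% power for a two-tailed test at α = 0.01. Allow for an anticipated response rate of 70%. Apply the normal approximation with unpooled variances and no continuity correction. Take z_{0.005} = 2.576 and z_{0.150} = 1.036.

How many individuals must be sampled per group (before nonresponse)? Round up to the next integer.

n = (z_{α/2} + z_β)² · [p₁(1−p₁) + p₂(1−p₂)] / (p₁ − p₂)²
  = (2.576 + 1.036)² · (0.22·0.78 + 0.10·0.90) / (0.12)²
  = (3.612)² · (0.1716 + 0.0900) / 0.0144
  = 13.0465 · 0.2616 / 0.0144
  = 237.01
Adjust for 70% response: 237.01 / 0.70 = 338.59.
Round up → n = 339 per group.

n = 339 per group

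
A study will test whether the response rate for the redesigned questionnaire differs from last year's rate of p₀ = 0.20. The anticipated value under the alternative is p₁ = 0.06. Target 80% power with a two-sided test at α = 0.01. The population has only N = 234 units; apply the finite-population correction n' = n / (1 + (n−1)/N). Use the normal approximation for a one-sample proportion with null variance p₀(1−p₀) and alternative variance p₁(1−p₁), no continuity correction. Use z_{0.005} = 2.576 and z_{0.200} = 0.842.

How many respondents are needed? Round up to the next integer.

n = [z_{α/2}·√(p₀q₀) + z_β·√(p₁q₁)]² / (p₁ − p₀)²
  = [2.576·√(0.20·0.80) + 0.842·√(0.06·0.94)]² / (-0.14)²
  = [2.576·0.4000 + 0.842·0.2375]² / 0.0196
  = [1.2304]² / 0.0196
  = 77.23
Finite-population correction (N = 234): 77.23 / (1 + (77.23 − 1)/234) = 58.26.
Round up → n = 59.

n = 59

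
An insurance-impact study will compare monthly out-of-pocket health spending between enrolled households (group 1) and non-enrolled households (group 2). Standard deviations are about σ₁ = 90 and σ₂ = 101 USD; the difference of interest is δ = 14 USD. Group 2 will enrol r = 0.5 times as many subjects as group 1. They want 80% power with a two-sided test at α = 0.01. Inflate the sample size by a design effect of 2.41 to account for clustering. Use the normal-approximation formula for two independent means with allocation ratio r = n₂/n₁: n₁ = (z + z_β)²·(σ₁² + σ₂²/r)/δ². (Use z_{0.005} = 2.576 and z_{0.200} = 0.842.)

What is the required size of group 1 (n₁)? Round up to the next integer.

n₁ = (z_{α/2} + z_β)² · (σ₁² + σ₂²/r) / δ²
   = (2.576 + 0.842)² · (90² + 101²/0.5) / 14²
   = 11.6827 · (8100 + 20402) / 196
   = 11.6827 · 28502 / 196
   = 1698.88
Design effect: 2.41 × 1698.88 = 4094.31.
Round up → n₁ = 4095; n₂ = r·n₁ = 0.5 × 4095 = 2048.

n₁ = 4095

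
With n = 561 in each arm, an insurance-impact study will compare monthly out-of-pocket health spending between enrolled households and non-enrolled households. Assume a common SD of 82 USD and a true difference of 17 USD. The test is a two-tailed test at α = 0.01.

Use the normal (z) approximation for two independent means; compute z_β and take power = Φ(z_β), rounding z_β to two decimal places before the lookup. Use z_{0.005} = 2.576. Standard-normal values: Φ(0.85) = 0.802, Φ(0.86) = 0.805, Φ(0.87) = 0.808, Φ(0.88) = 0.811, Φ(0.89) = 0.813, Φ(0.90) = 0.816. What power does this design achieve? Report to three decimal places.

z_β = δ·√(n/(σ₁²+σ₂²)) − z_{α/2}
    = 17 · √(561/13448) − 2.576
    = 17 · 0.20425 − 2.576
    = 3.4722 − 2.576 = 0.8962 → 0.90
Power = Φ(0.90) = 0.816.

Power ≈ 0.816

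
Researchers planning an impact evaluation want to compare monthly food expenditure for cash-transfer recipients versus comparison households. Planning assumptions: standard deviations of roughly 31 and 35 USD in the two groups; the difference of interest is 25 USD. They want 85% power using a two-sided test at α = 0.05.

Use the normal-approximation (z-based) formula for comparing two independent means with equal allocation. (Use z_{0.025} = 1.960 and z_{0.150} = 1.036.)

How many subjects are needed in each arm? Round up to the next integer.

n = 32 per group

n = (z_{α/2} + z_β)² · (σ₁² + σ₂²) / δ²
  = (1.960 + 1.036)² · (31² + 35² = 2186) / 25²
  = 8.9760 · 2186 / 625
  = 31.39
Round up → n = 32 per group.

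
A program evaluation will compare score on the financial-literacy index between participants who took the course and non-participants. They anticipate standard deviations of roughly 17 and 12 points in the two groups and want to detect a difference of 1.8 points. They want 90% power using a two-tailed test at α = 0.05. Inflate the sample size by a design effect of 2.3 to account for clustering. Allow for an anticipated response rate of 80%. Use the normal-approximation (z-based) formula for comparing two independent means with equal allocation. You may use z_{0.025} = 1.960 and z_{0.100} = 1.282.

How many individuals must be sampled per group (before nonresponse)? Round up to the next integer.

n = (z_{α/2} + z_β)² · (σ₁² + σ₂²) / δ²
  = (1.960 + 1.282)² · (17² + 12² = 433) / 1.8²
  = 10.5106 · 433 / 3.24
  = 1404.65
Design effect: 2.3 × 1404.65 = 3230.70.
Adjust for 80% response: 3230.70 / 0.80 = 4038.38.
Round up → n = 4039 per group.

n = 4039 per group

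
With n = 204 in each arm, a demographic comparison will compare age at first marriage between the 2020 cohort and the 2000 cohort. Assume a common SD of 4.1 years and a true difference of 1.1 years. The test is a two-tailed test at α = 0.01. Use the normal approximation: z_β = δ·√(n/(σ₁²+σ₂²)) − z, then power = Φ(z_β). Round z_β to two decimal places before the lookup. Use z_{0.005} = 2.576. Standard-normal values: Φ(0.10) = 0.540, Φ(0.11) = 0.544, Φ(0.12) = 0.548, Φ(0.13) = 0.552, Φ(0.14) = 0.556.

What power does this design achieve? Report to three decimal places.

z_β = δ·√(n/(σ₁²+σ₂²)) − z_{α/2}
    = 1.1 · √(204/33.62) − 2.576
    = 1.1 · 2.46329 − 2.576
    = 2.7096 − 2.576 = 0.1336 → 0.13
Power = Φ(0.13) = 0.552.

Power ≈ 0.552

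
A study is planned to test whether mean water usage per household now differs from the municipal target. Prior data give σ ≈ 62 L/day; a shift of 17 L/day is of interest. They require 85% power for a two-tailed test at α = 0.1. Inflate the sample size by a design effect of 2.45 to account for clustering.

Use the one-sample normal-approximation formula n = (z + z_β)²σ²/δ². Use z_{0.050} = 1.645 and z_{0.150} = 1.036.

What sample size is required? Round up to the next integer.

n = (z_{α/2} + z_β)² · σ² / δ²
  = (1.645 + 1.036)² · 62² / 17²
  = 7.1878 · 3844 / 289
  = 95.60
Design effect: 2.45 × 95.60 = 234.23.
Round up → n = 235.

n = 235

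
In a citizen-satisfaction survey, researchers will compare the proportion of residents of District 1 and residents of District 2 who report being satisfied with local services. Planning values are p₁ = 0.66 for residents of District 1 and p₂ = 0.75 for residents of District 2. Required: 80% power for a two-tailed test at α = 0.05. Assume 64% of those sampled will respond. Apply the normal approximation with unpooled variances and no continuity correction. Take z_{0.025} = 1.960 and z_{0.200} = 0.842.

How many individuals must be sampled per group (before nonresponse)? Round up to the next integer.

n = (z_{α/2} + z_β)² · [p₁(1−p₁) + p₂(1−p₂)] / (p₁ − p₂)²
  = (1.960 + 0.842)² · (0.66·0.34 + 0.75·0.25) / (-0.09)²
  = (2.802)² · (0.2244 + 0.1875) / 0.0081
  = 7.8512 · 0.4119 / 0.0081
  = 399.25
Adjust for 64% response: 399.25 / 0.64 = 623.83.
Round up → n = 624 per group.

n = 624 per group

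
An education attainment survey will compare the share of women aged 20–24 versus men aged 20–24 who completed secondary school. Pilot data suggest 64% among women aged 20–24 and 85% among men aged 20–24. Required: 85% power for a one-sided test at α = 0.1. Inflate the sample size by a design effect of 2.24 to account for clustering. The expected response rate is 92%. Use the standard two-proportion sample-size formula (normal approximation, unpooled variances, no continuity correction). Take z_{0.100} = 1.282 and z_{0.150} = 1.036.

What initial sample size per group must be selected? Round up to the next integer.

n = (z_α + z_β)² · [p₁(1−p₁) + p₂(1−p₂)] / (p₁ − p₂)²
  = (1.282 + 1.036)² · (0.64·0.36 + 0.85·0.15) / (-0.21)²
  = (2.318)² · (0.2304 + 0.1275) / 0.0441
  = 5.3731 · 0.3579 / 0.0441
  = 43.61
Design effect: 2.24 × 43.61 = 97.68.
Adjust for 92% response: 97.68 / 0.92 = 106.17.
Round up → n = 107 per group.

n = 107 per group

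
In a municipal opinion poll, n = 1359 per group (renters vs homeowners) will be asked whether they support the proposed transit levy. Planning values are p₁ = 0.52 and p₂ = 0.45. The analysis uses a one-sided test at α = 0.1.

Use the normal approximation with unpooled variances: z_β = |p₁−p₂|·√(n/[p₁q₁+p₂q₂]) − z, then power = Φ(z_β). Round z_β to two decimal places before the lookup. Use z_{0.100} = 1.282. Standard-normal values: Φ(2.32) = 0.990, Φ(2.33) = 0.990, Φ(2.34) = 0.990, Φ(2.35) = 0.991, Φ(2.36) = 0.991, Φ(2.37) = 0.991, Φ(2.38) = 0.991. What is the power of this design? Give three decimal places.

Power ≈ 0.991

z_β = |p₁−p₂|·√(n/[p₁q₁+p₂q₂]) − z_α
    = 0.07 · √(1359/0.4971) − 1.282
    = 0.07 · 52.2863 − 1.282
    = 3.6600 − 1.282 = 2.3780 → 2.38
Power = Φ(2.38) = 0.991.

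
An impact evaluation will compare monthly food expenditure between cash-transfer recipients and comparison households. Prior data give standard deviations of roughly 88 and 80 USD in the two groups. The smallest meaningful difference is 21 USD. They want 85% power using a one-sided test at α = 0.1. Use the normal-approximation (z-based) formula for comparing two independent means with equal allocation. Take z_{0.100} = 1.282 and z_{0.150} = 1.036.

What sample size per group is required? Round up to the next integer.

n = (z_α + z_β)² · (σ₁² + σ₂²) / δ²
  = (1.282 + 1.036)² · (88² + 80² = 14144) / 21²
  = 5.3731 · 14144 / 441
  = 172.33
Round up → n = 173 per group.

n = 173 per group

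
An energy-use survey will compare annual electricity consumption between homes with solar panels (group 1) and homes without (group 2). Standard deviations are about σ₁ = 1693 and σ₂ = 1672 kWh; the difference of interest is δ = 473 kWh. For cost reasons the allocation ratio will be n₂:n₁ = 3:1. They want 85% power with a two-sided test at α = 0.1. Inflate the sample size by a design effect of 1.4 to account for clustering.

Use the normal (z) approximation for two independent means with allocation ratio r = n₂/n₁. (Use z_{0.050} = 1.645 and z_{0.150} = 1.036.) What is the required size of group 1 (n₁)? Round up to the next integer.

n₁ = (z_{α/2} + z_β)² · (σ₁² + σ₂²/r) / δ²
   = (1.645 + 1.036)² · (1693² + 1672²/3) / 473²
   = 7.1878 · (2866249 + 931861.3) / 223729
   = 7.1878 · 3798110.3 / 223729
   = 122.02
Design effect: 1.4 × 122.02 = 170.83.
Round up → n₁ = 171; n₂ = r·n₁ = 3 × 171 = 513.

n₁ = 171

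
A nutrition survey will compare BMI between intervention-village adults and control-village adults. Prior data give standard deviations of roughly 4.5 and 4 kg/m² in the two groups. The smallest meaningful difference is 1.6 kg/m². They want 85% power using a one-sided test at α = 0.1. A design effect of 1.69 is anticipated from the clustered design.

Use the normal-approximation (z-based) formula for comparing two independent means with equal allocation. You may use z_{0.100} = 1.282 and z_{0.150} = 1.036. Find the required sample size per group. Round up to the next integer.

n = (z_α + z_β)² · (σ₁² + σ₂²) / δ²
  = (1.282 + 1.036)² · (4.5² + 4² = 36.25) / 1.6²
  = 5.3731 · 36.25 / 2.56
  = 76.08
Design effect: 1.69 × 76.08 = 128.58.
Round up → n = 129 per group.

n = 129 per group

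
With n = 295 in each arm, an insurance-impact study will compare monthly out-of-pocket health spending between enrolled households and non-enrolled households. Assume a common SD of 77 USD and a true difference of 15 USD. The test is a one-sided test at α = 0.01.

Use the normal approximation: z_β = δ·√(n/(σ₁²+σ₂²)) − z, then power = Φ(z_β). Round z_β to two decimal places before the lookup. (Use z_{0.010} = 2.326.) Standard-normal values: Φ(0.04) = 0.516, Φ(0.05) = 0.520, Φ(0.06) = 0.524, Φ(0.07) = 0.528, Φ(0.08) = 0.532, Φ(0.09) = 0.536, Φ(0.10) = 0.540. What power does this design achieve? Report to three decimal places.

z_β = δ·√(n/(σ₁²+σ₂²)) − z_α
    = 15 · √(295/11858) − 2.326
    = 15 · 0.15773 − 2.326
    = 2.3659 − 2.326 = 0.0399 → 0.04
Power = Φ(0.04) = 0.516.

Power ≈ 0.516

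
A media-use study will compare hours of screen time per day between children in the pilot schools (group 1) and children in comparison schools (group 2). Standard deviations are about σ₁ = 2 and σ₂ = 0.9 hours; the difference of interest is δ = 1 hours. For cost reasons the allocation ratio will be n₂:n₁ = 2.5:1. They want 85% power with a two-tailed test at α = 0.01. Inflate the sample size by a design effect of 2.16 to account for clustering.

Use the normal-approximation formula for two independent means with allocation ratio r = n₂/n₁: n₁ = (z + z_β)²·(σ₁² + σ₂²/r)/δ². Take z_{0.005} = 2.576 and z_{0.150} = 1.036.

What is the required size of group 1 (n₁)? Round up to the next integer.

n₁ = 122

n₁ = (z_{α/2} + z_β)² · (σ₁² + σ₂²/r) / δ²
   = (2.576 + 1.036)² · (2² + 0.9²/2.5) / 1²
   = 13.0465 · (4 + 0.324) / 1
   = 13.0465 · 4.324 / 1
   = 56.41
Design effect: 2.16 × 56.41 = 121.85.
Round up → n₁ = 122; n₂ = r·n₁ = 2.5 × 122 = 305.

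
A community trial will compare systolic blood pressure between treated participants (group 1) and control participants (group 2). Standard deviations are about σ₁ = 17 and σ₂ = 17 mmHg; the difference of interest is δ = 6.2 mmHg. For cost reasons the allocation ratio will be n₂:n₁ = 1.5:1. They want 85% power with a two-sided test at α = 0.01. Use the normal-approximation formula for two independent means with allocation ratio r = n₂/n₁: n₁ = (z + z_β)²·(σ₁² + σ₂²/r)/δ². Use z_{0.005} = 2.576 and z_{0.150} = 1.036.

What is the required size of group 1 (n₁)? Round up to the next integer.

n₁ = (z_{α/2} + z_β)² · (σ₁² + σ₂²/r) / δ²
   = (2.576 + 1.036)² · (17² + 17²/1.5) / 6.2²
   = 13.0465 · (289 + 192.6667) / 38.44
   = 13.0465 · 481.6667 / 38.44
   = 163.48
Round up → n₁ = 164; n₂ = r·n₁ = 1.5 × 164 = 246.

n₁ = 164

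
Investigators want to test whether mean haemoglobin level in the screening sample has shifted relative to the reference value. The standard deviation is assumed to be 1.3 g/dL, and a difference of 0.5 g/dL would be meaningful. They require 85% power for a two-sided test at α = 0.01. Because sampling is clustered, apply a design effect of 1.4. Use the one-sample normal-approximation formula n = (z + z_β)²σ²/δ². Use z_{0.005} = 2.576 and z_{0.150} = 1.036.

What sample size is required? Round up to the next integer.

n = 124

n = (z_{α/2} + z_β)² · σ² / δ²
  = (2.576 + 1.036)² · 1.3² / 0.5²
  = 13.0465 · 1.69 / 0.25
  = 88.19
Design effect: 1.4 × 88.19 = 123.47.
Round up → n = 124.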